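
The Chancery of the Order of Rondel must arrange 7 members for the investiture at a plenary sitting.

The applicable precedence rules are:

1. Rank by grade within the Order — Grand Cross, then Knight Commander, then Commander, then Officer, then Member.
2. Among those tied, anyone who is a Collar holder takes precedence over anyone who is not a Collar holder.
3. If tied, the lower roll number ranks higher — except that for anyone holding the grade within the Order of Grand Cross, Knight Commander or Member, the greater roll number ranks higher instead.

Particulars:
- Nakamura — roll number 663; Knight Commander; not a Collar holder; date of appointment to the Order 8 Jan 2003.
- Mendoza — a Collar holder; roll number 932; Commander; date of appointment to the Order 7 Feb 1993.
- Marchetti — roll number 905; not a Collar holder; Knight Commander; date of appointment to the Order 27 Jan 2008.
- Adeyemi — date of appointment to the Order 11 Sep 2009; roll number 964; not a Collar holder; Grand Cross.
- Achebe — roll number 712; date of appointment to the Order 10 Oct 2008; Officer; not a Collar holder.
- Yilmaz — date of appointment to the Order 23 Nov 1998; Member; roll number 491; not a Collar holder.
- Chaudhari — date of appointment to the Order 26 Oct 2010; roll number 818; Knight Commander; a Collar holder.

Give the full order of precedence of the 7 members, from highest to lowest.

By grade within the Order: Adeyemi (Grand Cross); then Chaudhari, Marchetti and Nakamura (Knight Commander); then Mendoza (Commander); then Achebe (Officer); then Yilmaz (Member).
Among Chaudhari, Marchetti and Nakamura, a Collar holder before not a Collar holder: Chaudhari (a Collar holder) before Marchetti and Nakamura (not a Collar holder).
Among Marchetti and Nakamura, by roll number (higher first) (reversed rule for this group): Marchetti (905) before Nakamura (663).
Full order: Adeyemi, Chaudhari, Marchetti, Nakamura, Mendoza, Achebe, Yilmaz.

Adeyemi, Chaudhari, Marchetti, Nakamura, Mendoza, Achebe, Yilmaz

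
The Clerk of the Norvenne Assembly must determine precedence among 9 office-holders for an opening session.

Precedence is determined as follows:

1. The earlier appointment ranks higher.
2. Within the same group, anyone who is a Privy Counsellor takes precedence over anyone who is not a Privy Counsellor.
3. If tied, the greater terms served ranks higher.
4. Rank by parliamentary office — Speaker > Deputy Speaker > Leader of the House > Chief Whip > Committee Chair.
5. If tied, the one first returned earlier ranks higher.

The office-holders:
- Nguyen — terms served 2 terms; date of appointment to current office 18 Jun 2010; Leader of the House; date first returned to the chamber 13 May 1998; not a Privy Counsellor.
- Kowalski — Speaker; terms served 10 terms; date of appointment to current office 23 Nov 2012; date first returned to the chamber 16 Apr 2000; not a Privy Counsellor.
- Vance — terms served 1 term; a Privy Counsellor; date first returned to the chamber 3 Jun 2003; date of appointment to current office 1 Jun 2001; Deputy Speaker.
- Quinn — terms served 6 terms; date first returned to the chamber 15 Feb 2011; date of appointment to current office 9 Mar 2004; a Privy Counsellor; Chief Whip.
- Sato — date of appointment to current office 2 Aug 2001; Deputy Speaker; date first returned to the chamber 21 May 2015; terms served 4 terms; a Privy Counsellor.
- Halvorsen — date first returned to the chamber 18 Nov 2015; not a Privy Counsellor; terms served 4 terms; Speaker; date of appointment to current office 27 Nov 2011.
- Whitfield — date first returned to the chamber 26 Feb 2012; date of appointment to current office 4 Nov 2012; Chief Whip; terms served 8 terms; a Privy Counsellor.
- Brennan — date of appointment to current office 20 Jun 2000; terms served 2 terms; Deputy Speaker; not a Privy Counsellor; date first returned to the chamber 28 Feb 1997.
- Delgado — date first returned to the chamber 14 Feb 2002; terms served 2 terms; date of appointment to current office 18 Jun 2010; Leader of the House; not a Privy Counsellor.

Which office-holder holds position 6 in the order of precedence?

Delgado

By date of appointment to current office (earlier first): Brennan (20 Jun 2000); then Vance (1 Jun 2001); then Sato (2 Aug 2001); then Quinn (9 Mar 2004); then Nguyen and Delgado (both 18 Jun 2010); then Halvorsen (27 Nov 2011); then Whitfield (4 Nov 2012); then Kowalski (23 Nov 2012).
Nguyen and Delgado are each not a Privy Counsellor, so the next rule applies.
Nguyen and Delgado both have terms served 2 terms, so the next rule applies.
Nguyen and Delgado are each Leader of the House, so the next rule applies.
Among Nguyen and Delgado, by date first returned to the chamber (earlier first): Nguyen (13 May 1998) before Delgado (14 Feb 2002).
Order: Brennan, Vance, Sato, Quinn, Nguyen, Delgado, Halvorsen, Whitfield, Kowalski.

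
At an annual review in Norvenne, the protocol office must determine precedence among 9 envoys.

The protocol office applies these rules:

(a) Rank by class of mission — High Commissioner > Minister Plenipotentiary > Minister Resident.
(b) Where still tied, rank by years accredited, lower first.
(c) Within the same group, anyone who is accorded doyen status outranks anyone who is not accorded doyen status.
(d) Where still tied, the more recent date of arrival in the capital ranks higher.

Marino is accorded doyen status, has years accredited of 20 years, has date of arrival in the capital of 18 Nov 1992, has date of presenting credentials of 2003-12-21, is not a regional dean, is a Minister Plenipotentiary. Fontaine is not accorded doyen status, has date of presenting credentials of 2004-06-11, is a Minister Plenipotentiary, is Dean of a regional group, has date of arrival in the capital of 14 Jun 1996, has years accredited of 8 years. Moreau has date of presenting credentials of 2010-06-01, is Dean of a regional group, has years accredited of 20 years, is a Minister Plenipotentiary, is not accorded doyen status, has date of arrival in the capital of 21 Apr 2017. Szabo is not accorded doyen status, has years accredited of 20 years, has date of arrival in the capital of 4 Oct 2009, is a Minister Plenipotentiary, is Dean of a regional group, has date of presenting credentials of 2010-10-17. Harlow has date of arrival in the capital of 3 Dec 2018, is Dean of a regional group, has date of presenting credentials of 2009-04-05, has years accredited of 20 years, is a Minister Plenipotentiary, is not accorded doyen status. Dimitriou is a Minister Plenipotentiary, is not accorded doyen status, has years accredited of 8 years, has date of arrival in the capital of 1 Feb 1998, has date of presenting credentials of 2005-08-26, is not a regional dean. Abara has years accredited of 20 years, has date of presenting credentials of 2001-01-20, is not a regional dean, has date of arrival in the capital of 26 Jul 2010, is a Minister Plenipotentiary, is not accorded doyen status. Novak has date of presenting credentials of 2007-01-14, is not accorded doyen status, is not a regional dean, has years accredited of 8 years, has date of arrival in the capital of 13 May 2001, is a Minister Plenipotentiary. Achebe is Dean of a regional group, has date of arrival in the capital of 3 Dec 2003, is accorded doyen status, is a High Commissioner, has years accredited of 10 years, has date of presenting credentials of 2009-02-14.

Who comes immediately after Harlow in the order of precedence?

By class of mission: Achebe (High Commissioner); then Novak, Dimitriou, Fontaine, Marino, Harlow, Moreau, Abara and Szabo (Minister Plenipotentiary).
Among Novak, Dimitriou, Fontaine, Marino, Harlow, Moreau, Abara and Szabo, by years accredited (lower first): Novak, Dimitriou and Fontaine (8 years) before Marino, Harlow, Moreau, Abara and Szabo (20 years).
Novak, Dimitriou and Fontaine are each not accorded doyen status, so the next rule applies.
Among Novak, Dimitriou and Fontaine, by date of arrival in the capital (later first): Novak (13 May 2001) before Dimitriou (1 Feb 1998) before Fontaine (14 Jun 1996).
Among Marino, Harlow, Moreau, Abara and Szabo, accorded doyen status before not accorded doyen status: Marino (accorded doyen status) before Harlow, Moreau, Abara and Szabo (not accorded doyen status).
Among Harlow, Moreau, Abara and Szabo, by date of arrival in the capital (later first): Harlow (3 Dec 2018) before Moreau (21 Apr 2017) before Abara (26 Jul 2010) before Szabo (4 Oct 2009).
Order: Achebe, Novak, Dimitriou, Fontaine, Marino, Harlow, Moreau, Abara, Szabo.

Moreau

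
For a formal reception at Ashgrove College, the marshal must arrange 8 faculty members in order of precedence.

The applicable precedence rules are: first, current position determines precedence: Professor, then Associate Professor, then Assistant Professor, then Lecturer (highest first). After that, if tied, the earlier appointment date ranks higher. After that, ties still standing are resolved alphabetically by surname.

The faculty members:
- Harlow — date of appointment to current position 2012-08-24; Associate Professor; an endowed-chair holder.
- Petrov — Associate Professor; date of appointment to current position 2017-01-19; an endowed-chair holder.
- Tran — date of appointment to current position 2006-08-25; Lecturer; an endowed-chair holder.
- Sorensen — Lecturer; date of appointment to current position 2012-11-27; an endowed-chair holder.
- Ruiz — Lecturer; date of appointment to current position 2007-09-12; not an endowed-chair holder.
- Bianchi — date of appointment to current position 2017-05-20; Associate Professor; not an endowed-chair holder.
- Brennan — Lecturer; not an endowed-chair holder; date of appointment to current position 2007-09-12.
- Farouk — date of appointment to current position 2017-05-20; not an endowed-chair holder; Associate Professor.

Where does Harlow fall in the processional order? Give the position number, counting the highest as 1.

1

By current position: Harlow, Petrov, Bianchi and Farouk (Associate Professor); then Tran, Brennan, Ruiz and Sorensen (Lecturer).
Among Harlow, Petrov, Bianchi and Farouk, by date of appointment to current position (earlier first): Harlow (2012-08-24) before Petrov (2017-01-19) before Bianchi and Farouk (2017-05-20).
Among Bianchi and Farouk, alphabetically by surname: Bianchi before Farouk.
Among Tran, Brennan, Ruiz and Sorensen, by date of appointment to current position (earlier first): Tran (2006-08-25) before Brennan and Ruiz (2007-09-12) before Sorensen (2012-11-27).
Among Brennan and Ruiz, alphabetically by surname: Brennan before Ruiz.
Order: Harlow, Petrov, Bianchi, Farouk, Tran, Brennan, Ruiz, Sorensen. So position 1.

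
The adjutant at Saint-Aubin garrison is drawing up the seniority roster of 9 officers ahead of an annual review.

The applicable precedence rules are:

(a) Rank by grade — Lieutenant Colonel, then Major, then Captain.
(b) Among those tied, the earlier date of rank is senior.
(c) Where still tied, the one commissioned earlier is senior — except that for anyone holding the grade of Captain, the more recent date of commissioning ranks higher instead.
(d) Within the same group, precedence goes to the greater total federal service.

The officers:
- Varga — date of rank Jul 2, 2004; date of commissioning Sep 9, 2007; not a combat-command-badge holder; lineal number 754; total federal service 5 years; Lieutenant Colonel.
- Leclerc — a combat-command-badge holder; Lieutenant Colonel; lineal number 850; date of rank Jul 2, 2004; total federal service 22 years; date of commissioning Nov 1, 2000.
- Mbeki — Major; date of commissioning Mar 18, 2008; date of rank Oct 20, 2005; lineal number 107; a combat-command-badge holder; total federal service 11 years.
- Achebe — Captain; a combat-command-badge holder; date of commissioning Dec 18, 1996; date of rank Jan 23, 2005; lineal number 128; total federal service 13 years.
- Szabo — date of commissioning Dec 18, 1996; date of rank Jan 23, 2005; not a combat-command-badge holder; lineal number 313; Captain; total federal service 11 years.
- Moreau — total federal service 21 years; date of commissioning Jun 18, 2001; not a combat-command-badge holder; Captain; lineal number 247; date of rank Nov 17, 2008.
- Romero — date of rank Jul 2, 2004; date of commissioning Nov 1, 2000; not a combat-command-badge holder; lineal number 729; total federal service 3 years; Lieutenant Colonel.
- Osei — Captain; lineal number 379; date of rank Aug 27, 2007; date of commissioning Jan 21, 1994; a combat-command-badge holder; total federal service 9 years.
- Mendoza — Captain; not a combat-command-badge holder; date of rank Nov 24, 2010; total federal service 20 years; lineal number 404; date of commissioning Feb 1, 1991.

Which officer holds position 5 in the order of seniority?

Achebe

By grade: Leclerc, Romero and Varga (Lieutenant Colonel); then Mbeki (Major); then Achebe, Szabo, Osei, Moreau and Mendoza (Captain).
Leclerc, Romero and Varga all have date of rank Jul 2, 2004, so the next rule applies.
Among Leclerc, Romero and Varga, by date of commissioning (earlier first): Leclerc and Romero (Nov 1, 2000) before Varga (Sep 9, 2007).
Among Leclerc and Romero, by total federal service (higher first): Leclerc (22 years) before Romero (3 years).
Among Achebe, Szabo, Osei, Moreau and Mendoza, by date of rank (earlier first): Achebe and Szabo (Jan 23, 2005) before Osei (Aug 27, 2007) before Moreau (Nov 17, 2008) before Mendoza (Nov 24, 2010).
Achebe and Szabo both have date of commissioning Dec 18, 1996, so the next rule applies.
Among Achebe and Szabo, by total federal service (higher first): Achebe (13 years) before Szabo (11 years).
Order: Leclerc, Romero, Varga, Mbeki, Achebe, Szabo, Osei, Moreau, Mendoza.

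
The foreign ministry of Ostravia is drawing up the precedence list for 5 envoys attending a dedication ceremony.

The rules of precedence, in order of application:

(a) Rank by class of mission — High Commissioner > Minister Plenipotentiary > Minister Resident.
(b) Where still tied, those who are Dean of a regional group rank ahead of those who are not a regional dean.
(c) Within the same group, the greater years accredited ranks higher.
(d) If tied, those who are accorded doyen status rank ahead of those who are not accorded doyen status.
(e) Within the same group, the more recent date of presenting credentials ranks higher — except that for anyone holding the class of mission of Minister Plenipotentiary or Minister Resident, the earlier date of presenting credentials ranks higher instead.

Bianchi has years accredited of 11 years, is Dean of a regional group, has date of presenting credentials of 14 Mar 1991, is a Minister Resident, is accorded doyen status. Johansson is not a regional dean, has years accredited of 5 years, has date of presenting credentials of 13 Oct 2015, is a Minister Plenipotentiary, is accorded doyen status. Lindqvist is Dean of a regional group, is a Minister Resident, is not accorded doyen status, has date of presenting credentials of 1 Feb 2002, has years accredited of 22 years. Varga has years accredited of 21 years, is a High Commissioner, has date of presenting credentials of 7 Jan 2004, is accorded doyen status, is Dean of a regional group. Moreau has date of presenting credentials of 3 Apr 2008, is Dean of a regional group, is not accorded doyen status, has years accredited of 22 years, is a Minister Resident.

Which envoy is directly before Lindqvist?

By class of mission: Varga (High Commissioner); then Johansson (Minister Plenipotentiary); then Lindqvist, Moreau and Bianchi (Minister Resident).
Lindqvist, Moreau and Bianchi are each Dean of a regional group, so the next rule applies.
Among Lindqvist, Moreau and Bianchi, by years accredited (higher first): Lindqvist and Moreau (22 years) before Bianchi (11 years).
Lindqvist and Moreau are each not accorded doyen status, so the next rule applies.
Among Lindqvist and Moreau, by date of presenting credentials (earlier first) (reversed rule for this group): Lindqvist (1 Feb 2002) before Moreau (3 Apr 2008).
Order: Varga, Johansson, Lindqvist, Moreau, Bianchi.

Johansson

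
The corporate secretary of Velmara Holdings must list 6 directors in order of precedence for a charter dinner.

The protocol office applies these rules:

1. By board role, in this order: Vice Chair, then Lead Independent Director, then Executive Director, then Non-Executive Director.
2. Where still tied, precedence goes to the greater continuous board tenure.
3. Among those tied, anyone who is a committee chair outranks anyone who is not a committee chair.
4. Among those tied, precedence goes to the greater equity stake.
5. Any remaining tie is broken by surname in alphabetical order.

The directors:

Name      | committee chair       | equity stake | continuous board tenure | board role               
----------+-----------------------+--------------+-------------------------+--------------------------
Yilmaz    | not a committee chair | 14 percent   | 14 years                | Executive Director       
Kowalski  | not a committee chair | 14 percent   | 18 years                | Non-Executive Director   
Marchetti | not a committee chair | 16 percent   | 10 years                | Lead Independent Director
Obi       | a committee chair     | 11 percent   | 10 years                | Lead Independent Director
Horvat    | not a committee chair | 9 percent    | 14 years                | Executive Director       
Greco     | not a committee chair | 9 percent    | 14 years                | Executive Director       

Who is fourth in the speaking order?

By board role: Obi and Marchetti (Lead Independent Director); then Yilmaz, Greco and Horvat (Executive Director); then Kowalski (Non-Executive Director).
Obi and Marchetti both have continuous board tenure 10 years, so the next rule applies.
Among Obi and Marchetti, a committee chair before not a committee chair: Obi (a committee chair) before Marchetti (not a committee chair).
Yilmaz, Greco and Horvat all have continuous board tenure 14 years, so the next rule applies.
Yilmaz, Greco and Horvat are each not a committee chair, so the next rule applies.
Among Yilmaz, Greco and Horvat, by equity stake (higher first): Yilmaz (14 percent) before Greco and Horvat (9 percent).
Among Greco and Horvat, alphabetically by surname: Greco before Horvat.
Order: Obi, Marchetti, Yilmaz, Greco, Horvat, Kowalski.

Greco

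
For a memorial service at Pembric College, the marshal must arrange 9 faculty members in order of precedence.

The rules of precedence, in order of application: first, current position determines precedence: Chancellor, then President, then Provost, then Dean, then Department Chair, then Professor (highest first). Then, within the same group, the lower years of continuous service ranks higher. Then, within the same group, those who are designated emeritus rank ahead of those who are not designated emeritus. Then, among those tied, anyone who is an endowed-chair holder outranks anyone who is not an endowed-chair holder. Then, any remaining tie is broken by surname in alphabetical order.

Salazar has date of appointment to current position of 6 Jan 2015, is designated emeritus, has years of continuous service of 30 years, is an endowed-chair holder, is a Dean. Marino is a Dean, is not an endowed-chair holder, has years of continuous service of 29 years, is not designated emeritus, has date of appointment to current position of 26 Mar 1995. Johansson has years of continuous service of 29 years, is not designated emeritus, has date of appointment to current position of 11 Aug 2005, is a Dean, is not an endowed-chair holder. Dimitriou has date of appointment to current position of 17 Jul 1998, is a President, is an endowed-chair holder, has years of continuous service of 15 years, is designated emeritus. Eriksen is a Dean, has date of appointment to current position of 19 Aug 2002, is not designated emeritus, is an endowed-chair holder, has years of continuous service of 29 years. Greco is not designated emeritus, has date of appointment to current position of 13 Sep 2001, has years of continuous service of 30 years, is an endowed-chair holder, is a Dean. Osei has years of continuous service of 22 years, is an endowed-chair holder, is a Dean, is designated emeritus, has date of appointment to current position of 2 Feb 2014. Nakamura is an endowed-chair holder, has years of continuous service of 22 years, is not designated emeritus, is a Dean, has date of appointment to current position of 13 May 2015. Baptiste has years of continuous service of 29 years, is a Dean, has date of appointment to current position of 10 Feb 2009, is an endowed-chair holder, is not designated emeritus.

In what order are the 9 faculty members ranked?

By current position: Dimitriou (President); then Osei, Nakamura, Baptiste, Eriksen, Johansson, Marino, Salazar and Greco (Dean).
Among Osei, Nakamura, Baptiste, Eriksen, Johansson, Marino, Salazar and Greco, by years of continuous service (lower first): Osei and Nakamura (22 years) before Baptiste, Eriksen, Johansson and Marino (29 years) before Salazar and Greco (30 years).
Among Osei and Nakamura, designated emeritus before not designated emeritus: Osei (designated emeritus) before Nakamura (not designated emeritus).
Baptiste, Eriksen, Johansson and Marino are each not designated emeritus, so the next rule applies.
Among Baptiste, Eriksen, Johansson and Marino, an endowed-chair holder before not an endowed-chair holder: Baptiste and Eriksen (an endowed-chair holder) before Johansson and Marino (not an endowed-chair holder).
Among Baptiste and Eriksen, alphabetically by surname: Baptiste before Eriksen.
Among Johansson and Marino, alphabetically by surname: Johansson before Marino.
Among Salazar and Greco, designated emeritus before not designated emeritus: Salazar (designated emeritus) before Greco (not designated emeritus).
Full order: Dimitriou, Osei, Nakamura, Baptiste, Eriksen, Johansson, Marino, Salazar, Greco.

Dimitriou, Osei, Nakamura, Baptiste, Eriksen, Johansson, Marino, Salazar, Greco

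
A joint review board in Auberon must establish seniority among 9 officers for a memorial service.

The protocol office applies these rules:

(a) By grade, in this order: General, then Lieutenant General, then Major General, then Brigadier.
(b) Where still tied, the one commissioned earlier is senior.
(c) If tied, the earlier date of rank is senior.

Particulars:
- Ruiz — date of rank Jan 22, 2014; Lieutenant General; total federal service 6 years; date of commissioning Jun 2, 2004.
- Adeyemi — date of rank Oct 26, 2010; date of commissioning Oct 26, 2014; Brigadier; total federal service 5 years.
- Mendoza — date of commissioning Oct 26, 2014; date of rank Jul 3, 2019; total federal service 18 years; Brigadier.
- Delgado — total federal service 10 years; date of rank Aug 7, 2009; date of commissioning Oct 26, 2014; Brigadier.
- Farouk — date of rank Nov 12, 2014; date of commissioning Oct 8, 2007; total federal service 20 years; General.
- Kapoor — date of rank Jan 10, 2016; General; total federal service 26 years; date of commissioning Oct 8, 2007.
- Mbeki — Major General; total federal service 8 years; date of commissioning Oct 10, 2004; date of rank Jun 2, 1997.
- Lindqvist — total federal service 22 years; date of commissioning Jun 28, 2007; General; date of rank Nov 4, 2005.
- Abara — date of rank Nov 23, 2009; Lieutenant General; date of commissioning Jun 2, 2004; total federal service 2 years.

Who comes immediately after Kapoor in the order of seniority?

Abara

By grade: Lindqvist, Farouk and Kapoor (General); then Abara and Ruiz (Lieutenant General); then Mbeki (Major General); then Delgado, Adeyemi and Mendoza (Brigadier).
Among Lindqvist, Farouk and Kapoor, by date of commissioning (earlier first): Lindqvist (Jun 28, 2007) before Farouk and Kapoor (Oct 8, 2007).
Among Farouk and Kapoor, by date of rank (earlier first): Farouk (Nov 12, 2014) before Kapoor (Jan 10, 2016).
Abara and Ruiz both have date of commissioning Jun 2, 2004, so the next rule applies.
Among Abara and Ruiz, by date of rank (earlier first): Abara (Nov 23, 2009) before Ruiz (Jan 22, 2014).
Delgado, Adeyemi and Mendoza all have date of commissioning Oct 26, 2014, so the next rule applies.
Among Delgado, Adeyemi and Mendoza, by date of rank (earlier first): Delgado (Aug 7, 2009) before Adeyemi (Oct 26, 2010) before Mendoza (Jul 3, 2019).
Order: Lindqvist, Farouk, Kapoor, Abara, Ruiz, Mbeki, Delgado, Adeyemi, Mendoza.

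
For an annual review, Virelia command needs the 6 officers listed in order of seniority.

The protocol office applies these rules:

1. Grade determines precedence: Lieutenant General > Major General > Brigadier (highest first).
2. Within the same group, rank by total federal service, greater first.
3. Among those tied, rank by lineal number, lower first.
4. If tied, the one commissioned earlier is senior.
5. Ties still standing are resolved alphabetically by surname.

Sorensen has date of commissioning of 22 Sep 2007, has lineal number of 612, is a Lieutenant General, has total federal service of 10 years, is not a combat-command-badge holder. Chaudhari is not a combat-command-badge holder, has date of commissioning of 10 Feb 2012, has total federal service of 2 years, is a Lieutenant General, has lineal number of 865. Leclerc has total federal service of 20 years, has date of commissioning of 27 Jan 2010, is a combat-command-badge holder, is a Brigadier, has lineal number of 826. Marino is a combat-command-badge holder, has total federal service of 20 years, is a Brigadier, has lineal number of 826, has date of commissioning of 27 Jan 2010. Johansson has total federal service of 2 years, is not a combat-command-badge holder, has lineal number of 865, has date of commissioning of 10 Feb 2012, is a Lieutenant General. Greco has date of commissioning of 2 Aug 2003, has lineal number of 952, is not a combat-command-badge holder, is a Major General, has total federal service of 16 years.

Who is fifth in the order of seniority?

Leclerc

By grade: Sorensen, Chaudhari and Johansson (Lieutenant General); then Greco (Major General); then Leclerc and Marino (Brigadier).
Among Sorensen, Chaudhari and Johansson, by total federal service (higher first): Sorensen (10 years) before Chaudhari and Johansson (2 years).
Chaudhari and Johansson both have lineal number 865, so the next rule applies.
Chaudhari and Johansson both have date of commissioning 10 Feb 2012, so the next rule applies.
Among Chaudhari and Johansson, alphabetically by surname: Chaudhari before Johansson.
Leclerc and Marino both have total federal service 20 years, so the next rule applies.
Leclerc and Marino both have lineal number 826, so the next rule applies.
Leclerc and Marino both have date of commissioning 27 Jan 2010, so the next rule applies.
Among Leclerc and Marino, alphabetically by surname: Leclerc before Marino.
Order: Sorensen, Chaudhari, Johansson, Greco, Leclerc, Marino.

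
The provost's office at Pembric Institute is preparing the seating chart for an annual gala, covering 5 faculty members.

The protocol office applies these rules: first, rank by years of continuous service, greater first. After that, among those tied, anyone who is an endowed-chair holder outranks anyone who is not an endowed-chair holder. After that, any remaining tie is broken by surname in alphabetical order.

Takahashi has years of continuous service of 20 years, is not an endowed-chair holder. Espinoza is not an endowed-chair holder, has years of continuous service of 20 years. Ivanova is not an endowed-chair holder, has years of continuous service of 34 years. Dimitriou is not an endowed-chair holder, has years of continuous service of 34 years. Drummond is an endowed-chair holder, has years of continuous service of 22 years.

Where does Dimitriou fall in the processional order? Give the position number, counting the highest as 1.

By years of continuous service (higher first): Dimitriou and Ivanova (both 34 years); then Drummond (22 years); then Espinoza and Takahashi (both 20 years).
Dimitriou and Ivanova are each not an endowed-chair holder, so the next rule applies.
Among Dimitriou and Ivanova, alphabetically by surname: Dimitriou before Ivanova.
Espinoza and Takahashi are each not an endowed-chair holder, so the next rule applies.
Among Espinoza and Takahashi, alphabetically by surname: Espinoza before Takahashi.
Order: Dimitriou, Ivanova, Drummond, Espinoza, Takahashi. So position 1.

1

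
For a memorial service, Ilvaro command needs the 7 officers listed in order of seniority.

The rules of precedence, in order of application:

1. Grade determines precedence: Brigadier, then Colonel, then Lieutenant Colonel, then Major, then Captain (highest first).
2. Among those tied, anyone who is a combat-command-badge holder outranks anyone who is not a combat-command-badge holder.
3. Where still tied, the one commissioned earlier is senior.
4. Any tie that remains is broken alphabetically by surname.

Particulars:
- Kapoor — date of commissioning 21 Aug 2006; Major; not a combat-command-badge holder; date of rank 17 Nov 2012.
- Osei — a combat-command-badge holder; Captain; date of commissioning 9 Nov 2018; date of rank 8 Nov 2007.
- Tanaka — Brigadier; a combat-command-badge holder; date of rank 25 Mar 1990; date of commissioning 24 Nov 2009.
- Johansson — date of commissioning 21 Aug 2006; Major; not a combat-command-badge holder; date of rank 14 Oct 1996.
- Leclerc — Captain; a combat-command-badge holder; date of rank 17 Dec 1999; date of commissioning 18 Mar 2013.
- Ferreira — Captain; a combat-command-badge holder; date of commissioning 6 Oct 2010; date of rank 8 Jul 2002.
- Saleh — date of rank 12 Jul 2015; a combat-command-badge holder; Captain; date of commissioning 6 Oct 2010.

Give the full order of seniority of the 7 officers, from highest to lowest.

By grade: Tanaka (Brigadier); then Johansson and Kapoor (Major); then Ferreira, Saleh, Leclerc and Osei (Captain).
Johansson and Kapoor are each not a combat-command-badge holder, so the next rule applies.
Johansson and Kapoor both have date of commissioning 21 Aug 2006, so the next rule applies.
Among Johansson and Kapoor, alphabetically by surname: Johansson before Kapoor.
Ferreira, Saleh, Leclerc and Osei are each a combat-command-badge holder, so the next rule applies.
Among Ferreira, Saleh, Leclerc and Osei, by date of commissioning (earlier first): Ferreira and Saleh (6 Oct 2010) before Leclerc (18 Mar 2013) before Osei (9 Nov 2018).
Among Ferreira and Saleh, alphabetically by surname: Ferreira before Saleh.
Full order: Tanaka, Johansson, Kapoor, Ferreira, Saleh, Leclerc, Osei.

Tanaka, Johansson, Kapoor, Ferreira, Saleh, Leclerc, Osei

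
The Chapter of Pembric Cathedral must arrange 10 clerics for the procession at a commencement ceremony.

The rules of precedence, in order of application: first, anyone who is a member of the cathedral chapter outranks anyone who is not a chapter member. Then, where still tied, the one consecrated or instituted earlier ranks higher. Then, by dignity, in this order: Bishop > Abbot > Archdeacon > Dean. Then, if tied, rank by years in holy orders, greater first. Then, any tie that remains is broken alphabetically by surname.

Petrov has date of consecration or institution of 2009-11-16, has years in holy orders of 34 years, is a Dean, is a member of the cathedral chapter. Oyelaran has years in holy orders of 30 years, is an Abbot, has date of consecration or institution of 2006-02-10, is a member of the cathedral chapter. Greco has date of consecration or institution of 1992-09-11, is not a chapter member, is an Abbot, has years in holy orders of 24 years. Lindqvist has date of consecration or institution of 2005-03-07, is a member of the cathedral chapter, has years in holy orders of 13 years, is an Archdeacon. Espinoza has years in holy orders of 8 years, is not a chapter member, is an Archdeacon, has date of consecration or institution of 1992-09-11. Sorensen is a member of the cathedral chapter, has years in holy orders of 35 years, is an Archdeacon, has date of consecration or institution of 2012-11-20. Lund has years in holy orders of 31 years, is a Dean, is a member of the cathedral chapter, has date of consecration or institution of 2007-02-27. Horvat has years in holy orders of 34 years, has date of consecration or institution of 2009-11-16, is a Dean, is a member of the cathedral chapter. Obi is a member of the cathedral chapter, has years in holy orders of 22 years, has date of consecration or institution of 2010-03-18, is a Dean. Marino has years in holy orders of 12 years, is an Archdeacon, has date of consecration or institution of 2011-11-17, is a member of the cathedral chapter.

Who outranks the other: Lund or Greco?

By the first rule: Lindqvist, Oyelaran, Lund, Horvat, Petrov, Obi, Marino and Sorensen (each a member of the cathedral chapter); then Greco and Espinoza (both not a chapter member).
Among Lindqvist, Oyelaran, Lund, Horvat, Petrov, Obi, Marino and Sorensen, by date of consecration or institution (earlier first): Lindqvist (2005-03-07) before Oyelaran (2006-02-10) before Lund (2007-02-27) before Horvat and Petrov (2009-11-16) before Obi (2010-03-18) before Marino (2011-11-17) before Sorensen (2012-11-20).
Horvat and Petrov are each Dean, so the next rule applies.
Horvat and Petrov both have years in holy orders 34 years, so the next rule applies.
Among Horvat and Petrov, alphabetically by surname: Horvat before Petrov.
Greco and Espinoza both have date of consecration or institution 1992-09-11, so the next rule applies.
Among Greco and Espinoza, by dignity: Greco (Abbot) before Espinoza (Archdeacon).
So Lund takes precedence.

Lund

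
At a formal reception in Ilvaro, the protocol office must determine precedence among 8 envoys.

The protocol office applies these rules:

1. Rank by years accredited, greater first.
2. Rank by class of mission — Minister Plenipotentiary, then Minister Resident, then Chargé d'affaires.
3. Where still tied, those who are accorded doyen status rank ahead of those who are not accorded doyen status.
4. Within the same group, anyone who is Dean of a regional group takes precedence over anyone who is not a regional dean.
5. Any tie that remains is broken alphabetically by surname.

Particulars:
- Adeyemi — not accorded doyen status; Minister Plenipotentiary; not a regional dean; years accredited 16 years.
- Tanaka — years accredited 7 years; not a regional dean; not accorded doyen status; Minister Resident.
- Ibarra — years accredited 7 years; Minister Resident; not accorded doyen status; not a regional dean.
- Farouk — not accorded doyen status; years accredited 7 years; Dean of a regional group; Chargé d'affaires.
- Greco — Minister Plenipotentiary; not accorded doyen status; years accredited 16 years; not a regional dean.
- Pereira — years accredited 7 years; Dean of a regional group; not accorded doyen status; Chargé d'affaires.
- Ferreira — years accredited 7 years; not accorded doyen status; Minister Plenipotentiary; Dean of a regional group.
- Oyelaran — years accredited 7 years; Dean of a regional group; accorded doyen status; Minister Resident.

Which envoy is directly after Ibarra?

By years accredited (higher first): Adeyemi and Greco (both 16 years); then Ferreira, Oyelaran, Ibarra, Tanaka, Farouk and Pereira (each 7 years).
Adeyemi and Greco are each Minister Plenipotentiary, so the next rule applies.
Adeyemi and Greco are each not accorded doyen status, so the next rule applies.
Adeyemi and Greco are each not a regional dean, so the next rule applies.
Among Adeyemi and Greco, alphabetically by surname: Adeyemi before Greco.
Among Ferreira, Oyelaran, Ibarra, Tanaka, Farouk and Pereira, by class of mission: Ferreira (Minister Plenipotentiary) before Oyelaran, Ibarra and Tanaka (Minister Resident) before Farouk and Pereira (Chargé d'affaires).
Among Oyelaran, Ibarra and Tanaka, accorded doyen status before not accorded doyen status: Oyelaran (accorded doyen status) before Ibarra and Tanaka (not accorded doyen status).
Ibarra and Tanaka are each not a regional dean, so the next rule applies.
Among Ibarra and Tanaka, alphabetically by surname: Ibarra before Tanaka.
Farouk and Pereira are each not accorded doyen status, so the next rule applies.
Farouk and Pereira are each Dean of a regional group, so the next rule applies.
Among Farouk and Pereira, alphabetically by surname: Farouk before Pereira.
Order: Adeyemi, Greco, Ferreira, Oyelaran, Ibarra, Tanaka, Farouk, Pereira.

Tanaka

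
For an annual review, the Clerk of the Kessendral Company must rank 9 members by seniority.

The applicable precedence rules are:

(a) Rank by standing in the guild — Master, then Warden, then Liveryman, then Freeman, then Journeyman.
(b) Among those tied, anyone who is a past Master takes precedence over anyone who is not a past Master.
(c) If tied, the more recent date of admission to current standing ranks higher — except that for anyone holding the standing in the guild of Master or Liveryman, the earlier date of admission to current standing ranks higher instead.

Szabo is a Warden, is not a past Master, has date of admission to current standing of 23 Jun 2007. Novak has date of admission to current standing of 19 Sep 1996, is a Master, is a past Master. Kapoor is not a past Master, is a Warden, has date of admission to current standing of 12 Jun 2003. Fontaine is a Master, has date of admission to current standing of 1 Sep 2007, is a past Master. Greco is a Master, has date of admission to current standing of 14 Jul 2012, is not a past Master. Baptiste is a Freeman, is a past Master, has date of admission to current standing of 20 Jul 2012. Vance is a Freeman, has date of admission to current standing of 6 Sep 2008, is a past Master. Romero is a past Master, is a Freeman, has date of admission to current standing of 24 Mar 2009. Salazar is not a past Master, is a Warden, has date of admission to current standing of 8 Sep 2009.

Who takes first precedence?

Novak

By standing in the guild: Novak, Fontaine and Greco (Master); then Salazar, Szabo and Kapoor (Warden); then Baptiste, Romero and Vance (Freeman).
Among Novak, Fontaine and Greco, a past Master before not a past Master: Novak and Fontaine (a past Master) before Greco (not a past Master).
Among Novak and Fontaine, by date of admission to current standing (earlier first) (reversed rule for this group): Novak (19 Sep 1996) before Fontaine (1 Sep 2007).
Salazar, Szabo and Kapoor are each not a past Master, so the next rule applies.
Among Salazar, Szabo and Kapoor, by date of admission to current standing (later first): Salazar (8 Sep 2009) before Szabo (23 Jun 2007) before Kapoor (12 Jun 2003).
Baptiste, Romero and Vance are each a past Master, so the next rule applies.
Among Baptiste, Romero and Vance, by date of admission to current standing (later first): Baptiste (20 Jul 2012) before Romero (24 Mar 2009) before Vance (6 Sep 2008).
Order: Novak, Fontaine, Greco, Salazar, Szabo, Kapoor, Baptiste, Romero, Vance.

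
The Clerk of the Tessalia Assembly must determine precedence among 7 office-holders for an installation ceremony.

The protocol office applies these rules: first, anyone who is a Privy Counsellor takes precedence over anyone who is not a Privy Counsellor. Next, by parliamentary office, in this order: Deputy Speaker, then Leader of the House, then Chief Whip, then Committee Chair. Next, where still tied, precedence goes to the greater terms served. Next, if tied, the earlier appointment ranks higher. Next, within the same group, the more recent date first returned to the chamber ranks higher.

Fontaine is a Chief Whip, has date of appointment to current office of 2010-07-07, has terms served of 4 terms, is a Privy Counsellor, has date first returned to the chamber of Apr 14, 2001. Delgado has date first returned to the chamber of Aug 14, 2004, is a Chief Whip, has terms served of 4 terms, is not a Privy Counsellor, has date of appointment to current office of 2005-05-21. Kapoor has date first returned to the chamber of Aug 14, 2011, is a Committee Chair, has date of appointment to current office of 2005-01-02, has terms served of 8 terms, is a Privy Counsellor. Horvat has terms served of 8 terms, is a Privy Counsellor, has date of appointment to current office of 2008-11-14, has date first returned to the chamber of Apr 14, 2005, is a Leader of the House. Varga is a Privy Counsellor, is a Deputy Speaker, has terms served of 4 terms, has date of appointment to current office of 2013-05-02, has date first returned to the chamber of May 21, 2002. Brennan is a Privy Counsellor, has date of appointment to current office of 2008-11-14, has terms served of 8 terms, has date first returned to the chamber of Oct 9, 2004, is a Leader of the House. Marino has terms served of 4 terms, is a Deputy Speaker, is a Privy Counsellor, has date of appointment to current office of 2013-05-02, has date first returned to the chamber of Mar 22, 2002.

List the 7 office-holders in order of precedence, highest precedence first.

Varga, Marino, Horvat, Brennan, Fontaine, Kapoor, Delgado

By the first rule: Varga, Marino, Horvat, Brennan, Fontaine and Kapoor (each a Privy Counsellor); then Delgado (not a Privy Counsellor).
Among Varga, Marino, Horvat, Brennan, Fontaine and Kapoor, by parliamentary office: Varga and Marino (Deputy Speaker) before Horvat and Brennan (Leader of the House) before Fontaine (Chief Whip) before Kapoor (Committee Chair).
Varga and Marino both have terms served 4 terms, so the next rule applies.
Varga and Marino both have date of appointment to current office 2013-05-02, so the next rule applies.
Among Varga and Marino, by date first returned to the chamber (later first): Varga (May 21, 2002) before Marino (Mar 22, 2002).
Horvat and Brennan both have terms served 8 terms, so the next rule applies.
Horvat and Brennan both have date of appointment to current office 2008-11-14, so the next rule applies.
Among Horvat and Brennan, by date first returned to the chamber (later first): Horvat (Apr 14, 2005) before Brennan (Oct 9, 2004).
Full order: Varga, Marino, Horvat, Brennan, Fontaine, Kapoor, Delgado.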